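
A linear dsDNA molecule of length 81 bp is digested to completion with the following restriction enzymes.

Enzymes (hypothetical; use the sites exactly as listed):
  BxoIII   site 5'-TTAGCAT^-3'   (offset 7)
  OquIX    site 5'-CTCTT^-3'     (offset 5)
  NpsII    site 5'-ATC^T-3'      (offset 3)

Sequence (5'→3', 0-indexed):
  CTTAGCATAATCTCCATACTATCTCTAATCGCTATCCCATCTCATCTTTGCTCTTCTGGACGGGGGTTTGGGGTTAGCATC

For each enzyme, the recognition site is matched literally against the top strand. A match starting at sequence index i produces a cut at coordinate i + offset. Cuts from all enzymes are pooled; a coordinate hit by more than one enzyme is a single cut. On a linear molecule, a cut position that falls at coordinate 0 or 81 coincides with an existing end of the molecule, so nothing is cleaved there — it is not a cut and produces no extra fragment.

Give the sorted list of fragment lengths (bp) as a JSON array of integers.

[1,4,5,8,9,11,18,25]

Per-enzyme occurrences:
  BxoIII TTAGCAT/7: at [1, 73] ⇒ [8, 80]
  OquIX CTCTT/5: at [50] ⇒ [55]
  NpsII ATCT/3: at [9, 20, 38, 43] ⇒ [12, 23, 41, 46]

Pooled cuts: [8, 12, 23, 41, 46, 55, 80]

Fragments:
  [0,8): 8 bp
  [8,12): 4 bp
  [12,23): 11 bp
  [23,41): 18 bp
  [41,46): 5 bp
  [46,55): 9 bp
  [55,80): 25 bp
  [80,81): 1 bp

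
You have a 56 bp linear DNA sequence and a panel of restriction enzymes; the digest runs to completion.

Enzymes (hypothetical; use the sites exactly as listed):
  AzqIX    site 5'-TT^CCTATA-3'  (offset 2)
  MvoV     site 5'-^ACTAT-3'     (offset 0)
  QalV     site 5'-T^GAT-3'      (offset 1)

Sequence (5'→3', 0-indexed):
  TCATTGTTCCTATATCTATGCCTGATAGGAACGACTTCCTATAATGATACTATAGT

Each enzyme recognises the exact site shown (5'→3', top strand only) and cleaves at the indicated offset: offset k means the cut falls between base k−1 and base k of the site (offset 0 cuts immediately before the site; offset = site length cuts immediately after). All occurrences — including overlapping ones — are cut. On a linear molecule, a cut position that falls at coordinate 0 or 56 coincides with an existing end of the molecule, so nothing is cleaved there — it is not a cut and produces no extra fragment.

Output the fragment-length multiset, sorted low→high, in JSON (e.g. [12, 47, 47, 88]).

[3,8,8,8,14,15]

Per-enzyme occurrences:
  AzqIX TTCCTATA/2: at [6, 35] ⇒ [8, 37]
  MvoV ACTAT/0: at [48] ⇒ [48]
  QalV TGAT/1: at [22, 44] ⇒ [23, 45]

All cut coordinates (distinct, sorted): [8, 23, 37, 45, 48]

Fragment lengths:
  [0,8): 8 bp
  [8,23): 15 bp
  [23,37): 14 bp
  [37,45): 8 bp
  [45,48): 3 bp
  [48,56): 8 bp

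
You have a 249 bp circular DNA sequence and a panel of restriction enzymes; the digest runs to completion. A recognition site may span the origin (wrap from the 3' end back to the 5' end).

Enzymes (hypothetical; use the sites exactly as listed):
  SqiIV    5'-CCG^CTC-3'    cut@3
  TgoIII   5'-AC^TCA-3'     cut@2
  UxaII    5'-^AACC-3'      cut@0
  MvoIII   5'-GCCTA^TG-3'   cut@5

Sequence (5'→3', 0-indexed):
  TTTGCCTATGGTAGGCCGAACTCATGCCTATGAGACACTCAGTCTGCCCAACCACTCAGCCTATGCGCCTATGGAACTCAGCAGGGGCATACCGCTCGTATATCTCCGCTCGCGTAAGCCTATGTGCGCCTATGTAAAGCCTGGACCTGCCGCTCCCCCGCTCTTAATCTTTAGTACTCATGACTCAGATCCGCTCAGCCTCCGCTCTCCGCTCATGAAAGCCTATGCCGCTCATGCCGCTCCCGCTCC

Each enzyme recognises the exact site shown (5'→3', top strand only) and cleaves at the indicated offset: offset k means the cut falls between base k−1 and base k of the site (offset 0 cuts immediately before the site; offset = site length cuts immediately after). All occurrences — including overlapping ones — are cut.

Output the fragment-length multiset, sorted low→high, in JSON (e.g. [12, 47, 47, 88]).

[5,6,6,6,7,7,8,8,8,8,9,9,9,10,11,11,12,13,14,14,14,17,17,20]

Per-enzyme occurrences:
  SqiIV CCGCTC/3: at [91, 105, 149, 157, 190, 201, 208, 227, 236, 242] ⇒ [94, 108, 152, 160, 193, 204, 211, 230, 239, 245]
  TgoIII ACTCA/2: at [19, 36, 53, 75, 175, 182] ⇒ [21, 38, 55, 77, 177, 184]
  UxaII AACC/0: at [49] ⇒ [49]
  MvoIII GCCTATG/5: at [3, 25, 58, 66, 117, 127, 220] ⇒ [8, 30, 63, 71, 122, 132, 225]

All cut coordinates (distinct, sorted): [8, 21, 30, 38, 49, 55, 63, 71, 77, 94, 108, 122, 132, 152, 160, 177, 184, 193, 204, 211, 225, 230, 239, 245]

Fragment lengths:
  8→21: 13 bp
  21→30: 9 bp
  30→38: 8 bp
  38→49: 11 bp
  49→55: 6 bp
  55→63: 8 bp
  63→71: 8 bp
  71→77: 6 bp
  77→94: 17 bp
  94→108: 14 bp
  108→122: 14 bp
  122→132: 10 bp
  132→152: 20 bp
  152→160: 8 bp
  160→177: 17 bp
  177→184: 7 bp
  184→193: 9 bp
  193→204: 11 bp
  204→211: 7 bp
  211→225: 14 bp
  225→230: 5 bp
  230→239: 9 bp
  239→245: 6 bp
  245→8 (wrap): 249-245+8 = 12 bp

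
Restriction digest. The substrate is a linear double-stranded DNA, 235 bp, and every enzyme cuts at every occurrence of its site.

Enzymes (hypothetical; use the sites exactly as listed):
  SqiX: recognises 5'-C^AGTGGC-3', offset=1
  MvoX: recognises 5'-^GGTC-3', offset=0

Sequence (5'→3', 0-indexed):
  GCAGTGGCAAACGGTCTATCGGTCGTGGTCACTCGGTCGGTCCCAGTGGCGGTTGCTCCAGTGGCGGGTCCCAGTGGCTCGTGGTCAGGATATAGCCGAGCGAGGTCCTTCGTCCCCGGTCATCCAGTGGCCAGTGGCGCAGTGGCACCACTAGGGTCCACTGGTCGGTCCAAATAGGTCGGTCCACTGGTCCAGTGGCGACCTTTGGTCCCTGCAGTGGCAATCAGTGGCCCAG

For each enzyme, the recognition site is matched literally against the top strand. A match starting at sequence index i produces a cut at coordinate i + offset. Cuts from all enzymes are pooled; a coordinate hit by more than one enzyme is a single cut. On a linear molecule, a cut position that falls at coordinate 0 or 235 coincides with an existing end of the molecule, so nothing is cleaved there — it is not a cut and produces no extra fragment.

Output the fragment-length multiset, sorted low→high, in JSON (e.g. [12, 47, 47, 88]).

[2,4,4,4,5,6,6,6,7,7,8,8,8,8,8,8,9,10,10,10,10,10,13,14,14,15,21]

Per-enzyme occurrences:
  SqiX (CAGTGGC, off=1): starts [1, 43, 58, 71, 124, 131, 139, 192, 214, 224] → cuts [2, 44, 59, 72, 125, 132, 140, 193, 215, 225]
  MvoX (GGTC, off=0): starts [12, 20, 26, 34, 38, 66, 82, 103, 117, 154, 162, 166, 176, 180, 188, 206] → cuts [12, 20, 26, 34, 38, 66, 82, 103, 117, 154, 162, 166, 176, 180, 188, 206]

Pooled cuts: [2, 12, 20, 26, 34, 38, 44, 59, 66, 72, 82, 103, 117, 125, 132, 140, 154, 162, 166, 176, 180, 188, 193, 206, 215, 225]

Fragment lengths:
  [0,2): 2 bp
  [2,12): 10 bp
  [12,20): 8 bp
  [20,26): 6 bp
  [26,34): 8 bp
  [34,38): 4 bp
  [38,44): 6 bp
  [44,59): 15 bp
  [59,66): 7 bp
  [66,72): 6 bp
  [72,82): 10 bp
  [82,103): 21 bp
  [103,117): 14 bp
  [117,125): 8 bp
  [125,132): 7 bp
  [132,140): 8 bp
  [140,154): 14 bp
  [154,162): 8 bp
  [162,166): 4 bp
  [166,176): 10 bp
  [176,180): 4 bp
  [180,188): 8 bp
  [188,193): 5 bp
  [193,206): 13 bp
  [206,215): 9 bp
  [215,225): 10 bp
  [225,235): 10 bp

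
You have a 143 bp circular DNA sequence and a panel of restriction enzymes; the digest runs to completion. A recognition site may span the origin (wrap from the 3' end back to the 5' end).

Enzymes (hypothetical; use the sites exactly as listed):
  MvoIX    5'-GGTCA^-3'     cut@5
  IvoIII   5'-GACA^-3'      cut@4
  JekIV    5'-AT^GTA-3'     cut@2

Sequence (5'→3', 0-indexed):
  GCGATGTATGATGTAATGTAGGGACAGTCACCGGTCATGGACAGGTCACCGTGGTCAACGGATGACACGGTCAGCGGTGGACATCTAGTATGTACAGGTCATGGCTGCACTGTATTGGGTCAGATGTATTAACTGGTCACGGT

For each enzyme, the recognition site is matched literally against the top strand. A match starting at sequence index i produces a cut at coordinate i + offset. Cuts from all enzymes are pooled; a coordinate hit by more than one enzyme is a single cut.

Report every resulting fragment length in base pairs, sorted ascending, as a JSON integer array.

[3,5,5,6,6,7,8,9,9,9,10,10,10,11,14,21]

Per-enzyme occurrences:
  MvoIX GGTCA/5: at [32, 43, 52, 68, 96, 117, 134] ⇒ [37, 48, 57, 73, 101, 122, 139]
  IvoIII GACA/4: at [22, 39, 63, 79] ⇒ [26, 43, 67, 83]
  JekIV ATGTA/2: at [3, 10, 15, 89, 123] ⇒ [5, 12, 17, 91, 125]

All cut coordinates (distinct, sorted): [5, 12, 17, 26, 37, 43, 48, 57, 67, 73, 83, 91, 101, 122, 125, 139]

Fragment lengths:
  5→12: 7 bp
  12→17: 5 bp
  17→26: 9 bp
  26→37: 11 bp
  37→43: 6 bp
  43→48: 5 bp
  48→57: 9 bp
  57→67: 10 bp
  67→73: 6 bp
  73→83: 10 bp
  83→91: 8 bp
  91→101: 10 bp
  101→122: 21 bp
  122→125: 3 bp
  125→139: 14 bp
  139→5 (wrap): 143-139+5 = 9 bp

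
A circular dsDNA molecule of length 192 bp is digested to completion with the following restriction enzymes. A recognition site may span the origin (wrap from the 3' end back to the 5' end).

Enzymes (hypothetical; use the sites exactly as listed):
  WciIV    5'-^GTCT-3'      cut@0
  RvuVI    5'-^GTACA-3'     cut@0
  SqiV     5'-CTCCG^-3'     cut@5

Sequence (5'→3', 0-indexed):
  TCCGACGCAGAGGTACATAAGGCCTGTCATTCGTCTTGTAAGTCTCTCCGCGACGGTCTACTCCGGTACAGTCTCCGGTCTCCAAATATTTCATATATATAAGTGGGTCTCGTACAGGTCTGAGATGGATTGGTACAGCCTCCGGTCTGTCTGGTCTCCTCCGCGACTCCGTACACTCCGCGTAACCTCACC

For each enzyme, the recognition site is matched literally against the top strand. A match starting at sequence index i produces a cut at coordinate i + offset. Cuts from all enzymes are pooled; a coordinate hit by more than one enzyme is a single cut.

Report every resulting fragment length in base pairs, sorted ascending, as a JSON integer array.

Site scan:
  WciIV GTCT/0: at [32, 41, 55, 70, 77, 106, 117, 144, 148, 153] ⇒ [32, 41, 55, 70, 77, 106, 117, 144, 148, 153]
  RvuVI GTACA/0: at [12, 65, 111, 132, 170] ⇒ [12, 65, 111, 132, 170]
  SqiV CTCCG/5: at [45, 60, 72, 139, 158, 166, 175, 191] ⇒ [4, 50, 65, 77, 144, 163, 171, 180]

Pooled cuts: [4, 12, 32, 41, 50, 55, 65, 70, 77, 106, 111, 117, 132, 144, 148, 153, 163, 170, 171, 180]

Fragments:
  4→12: 8 bp
  12→32: 20 bp
  32→41: 9 bp
  41→50: 9 bp
  50→55: 5 bp
  55→65: 10 bp
  65→70: 5 bp
  70→77: 7 bp
  77→106: 29 bp
  106→111: 5 bp
  111→117: 6 bp
  117→132: 15 bp
  132→144: 12 bp
  144→148: 4 bp
  148→153: 5 bp
  153→163: 10 bp
  163→170: 7 bp
  170→171: 1 bp
  171→180: 9 bp
  180→4 (wrap): 192-180+4 = 16 bp

[1,4,5,5,5,5,6,7,7,8,9,9,9,10,10,12,15,16,20,29]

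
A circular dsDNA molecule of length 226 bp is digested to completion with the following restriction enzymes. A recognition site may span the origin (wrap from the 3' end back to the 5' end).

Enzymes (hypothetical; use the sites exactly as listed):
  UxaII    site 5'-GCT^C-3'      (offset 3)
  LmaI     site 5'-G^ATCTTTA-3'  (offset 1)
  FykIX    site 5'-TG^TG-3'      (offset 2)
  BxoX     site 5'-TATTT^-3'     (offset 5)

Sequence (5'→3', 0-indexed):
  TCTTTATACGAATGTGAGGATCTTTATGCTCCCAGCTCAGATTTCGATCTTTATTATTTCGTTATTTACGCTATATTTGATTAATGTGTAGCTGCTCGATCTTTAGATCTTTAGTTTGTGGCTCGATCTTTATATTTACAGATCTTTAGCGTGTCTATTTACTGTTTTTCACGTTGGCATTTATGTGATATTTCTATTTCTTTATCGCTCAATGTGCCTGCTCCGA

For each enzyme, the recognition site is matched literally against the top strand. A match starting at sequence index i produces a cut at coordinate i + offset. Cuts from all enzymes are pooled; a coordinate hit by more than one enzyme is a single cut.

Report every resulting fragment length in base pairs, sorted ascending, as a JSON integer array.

[2,2,3,4,5,5,5,6,7,8,8,8,8,8,9,10,10,11,11,12,12,13,15,19,25]

Per-enzyme occurrences:
  UxaII (GCTC, off=3): starts [27, 34, 93, 120, 206, 219] → cuts [30, 37, 96, 123, 209, 222]
  LmaI (GATCTTTA, off=1): starts [18, 45, 97, 105, 124, 140, 224] → cuts [19, 46, 98, 106, 125, 141, 225]
  FykIX (TGTG, off=2): starts [12, 84, 116, 183, 212] → cuts [14, 86, 118, 185, 214]
  BxoX (TATTT, off=5): starts [54, 62, 73, 132, 155, 188, 194] → cuts [59, 67, 78, 137, 160, 193, 199]

Pooled cuts: [14, 19, 30, 37, 46, 59, 67, 78, 86, 96, 98, 106, 118, 123, 125, 137, 141, 160, 185, 193, 199, 209, 214, 222, 225]

Fragment lengths:
  14→19: 5 bp
  19→30: 11 bp
  30→37: 7 bp
  37→46: 9 bp
  46→59: 13 bp
  59→67: 8 bp
  67→78: 11 bp
  78→86: 8 bp
  86→96: 10 bp
  96→98: 2 bp
  98→106: 8 bp
  106→118: 12 bp
  118→123: 5 bp
  123→125: 2 bp
  125→137: 12 bp
  137→141: 4 bp
  141→160: 19 bp
  160→185: 25 bp
  185→193: 8 bp
  193→199: 6 bp
  199→209: 10 bp
  209→214: 5 bp
  214→222: 8 bp
  222→225: 3 bp
  225→14 (wrap): 226-225+14 = 15 bp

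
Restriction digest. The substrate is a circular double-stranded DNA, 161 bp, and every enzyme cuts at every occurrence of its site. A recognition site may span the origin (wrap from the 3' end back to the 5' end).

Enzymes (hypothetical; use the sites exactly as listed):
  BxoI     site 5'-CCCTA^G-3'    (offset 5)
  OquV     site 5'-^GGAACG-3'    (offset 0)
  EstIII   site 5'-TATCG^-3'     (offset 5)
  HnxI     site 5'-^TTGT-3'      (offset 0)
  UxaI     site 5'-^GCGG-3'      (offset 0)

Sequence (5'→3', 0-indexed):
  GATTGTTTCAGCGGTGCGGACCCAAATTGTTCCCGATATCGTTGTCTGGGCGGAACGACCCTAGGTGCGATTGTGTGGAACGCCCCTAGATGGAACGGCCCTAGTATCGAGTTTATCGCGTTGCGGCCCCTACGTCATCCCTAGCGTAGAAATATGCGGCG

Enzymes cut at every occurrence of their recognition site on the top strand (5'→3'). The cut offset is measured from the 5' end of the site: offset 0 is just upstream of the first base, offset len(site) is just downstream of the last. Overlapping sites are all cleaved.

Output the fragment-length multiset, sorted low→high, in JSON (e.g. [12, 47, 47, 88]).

[2,3,3,4,5,5,6,6,7,8,8,9,11,12,12,12,12,15,21]

Scan for sites:
  BxoI (CCCTAG, off=5): starts [58, 83, 98, 138] → cuts [63, 88, 103, 143]
  OquV (GGAACG, off=0): starts [51, 76, 91] → cuts [51, 76, 91]
  EstIII (TATCG, off=5): starts [36, 104, 113] → cuts [41, 109, 118]
  HnxI (TTGT, off=0): starts [2, 26, 41, 70] → cuts [2, 26, 41, 70]
  UxaI (GCGG, off=0): starts [10, 15, 49, 122, 155, 158] → cuts [10, 15, 49, 122, 155, 158]

Pooled cuts: [2, 10, 15, 26, 41, 49, 51, 63, 70, 76, 88, 91, 103, 109, 118, 122, 143, 155, 158]

Fragment lengths:
  2→10: 8 bp
  10→15: 5 bp
  15→26: 11 bp
  26→41: 15 bp
  41→49: 8 bp
  49→51: 2 bp
  51→63: 12 bp
  63→70: 7 bp
  70→76: 6 bp
  76→88: 12 bp
  88→91: 3 bp
  91→103: 12 bp
  103→109: 6 bp
  109→118: 9 bp
  118→122: 4 bp
  122→143: 21 bp
  143→155: 12 bp
  155→158: 3 bp
  158→2 (wrap): 161-158+2 = 5 bp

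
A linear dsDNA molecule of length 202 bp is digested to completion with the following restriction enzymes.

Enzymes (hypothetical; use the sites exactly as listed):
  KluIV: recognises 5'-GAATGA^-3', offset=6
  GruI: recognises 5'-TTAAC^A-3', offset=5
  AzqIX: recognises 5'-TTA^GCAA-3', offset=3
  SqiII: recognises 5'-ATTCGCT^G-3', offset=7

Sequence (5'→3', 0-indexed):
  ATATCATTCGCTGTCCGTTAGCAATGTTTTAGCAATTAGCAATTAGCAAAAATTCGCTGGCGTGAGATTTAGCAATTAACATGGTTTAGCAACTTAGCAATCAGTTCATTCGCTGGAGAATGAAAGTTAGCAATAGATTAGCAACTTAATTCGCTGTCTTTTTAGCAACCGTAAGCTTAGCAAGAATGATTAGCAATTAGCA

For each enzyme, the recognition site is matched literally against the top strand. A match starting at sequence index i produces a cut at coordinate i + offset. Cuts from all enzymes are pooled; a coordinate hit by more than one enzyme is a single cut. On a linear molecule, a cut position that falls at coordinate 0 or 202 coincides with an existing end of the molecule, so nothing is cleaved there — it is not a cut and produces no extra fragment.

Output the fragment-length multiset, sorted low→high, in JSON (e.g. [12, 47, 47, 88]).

Scan for sites:
  KluIV GAATGA/6: at [117, 183] ⇒ [123, 189]
  GruI TTAACA/5: at [75] ⇒ [80]
  AzqIX TTAGCAA/3: at [17, 28, 35, 42, 68, 85, 93, 126, 137, 161, 176, 189] ⇒ [20, 31, 38, 45, 71, 88, 96, 129, 140, 164, 179, 192]
  SqiII ATTCGCTG/7: at [5, 51, 107, 148] ⇒ [12, 58, 114, 155]

Pooled cuts: [12, 20, 31, 38, 45, 58, 71, 80, 88, 96, 114, 123, 129, 140, 155, 164, 179, 189, 192]

Fragment lengths:
  [0,12): 12 bp
  [12,20): 8 bp
  [20,31): 11 bp
  [31,38): 7 bp
  [38,45): 7 bp
  [45,58): 13 bp
  [58,71): 13 bp
  [71,80): 9 bp
  [80,88): 8 bp
  [88,96): 8 bp
  [96,114): 18 bp
  [114,123): 9 bp
  [123,129): 6 bp
  [129,140): 11 bp
  [140,155): 15 bp
  [155,164): 9 bp
  [164,179): 15 bp
  [179,189): 10 bp
  [189,192): 3 bp
  [192,202): 10 bp

[3,6,7,7,8,8,8,9,9,9,10,10,11,11,12,13,13,15,15,18]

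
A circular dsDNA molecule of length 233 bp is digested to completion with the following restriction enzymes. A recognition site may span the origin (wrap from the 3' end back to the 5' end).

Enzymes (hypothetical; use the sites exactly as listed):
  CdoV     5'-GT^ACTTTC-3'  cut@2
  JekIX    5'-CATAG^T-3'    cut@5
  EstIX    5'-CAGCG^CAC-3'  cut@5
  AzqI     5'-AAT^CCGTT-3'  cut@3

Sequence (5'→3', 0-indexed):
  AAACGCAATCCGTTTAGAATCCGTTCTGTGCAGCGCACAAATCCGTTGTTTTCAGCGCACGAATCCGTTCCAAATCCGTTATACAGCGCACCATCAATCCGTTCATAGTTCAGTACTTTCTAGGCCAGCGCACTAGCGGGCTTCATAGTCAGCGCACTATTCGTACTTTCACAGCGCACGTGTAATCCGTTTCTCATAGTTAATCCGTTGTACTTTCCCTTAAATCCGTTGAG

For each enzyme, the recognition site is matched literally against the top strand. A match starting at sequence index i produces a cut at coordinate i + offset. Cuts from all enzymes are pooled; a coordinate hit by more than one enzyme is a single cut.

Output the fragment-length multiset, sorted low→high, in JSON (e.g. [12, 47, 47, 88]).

[5,6,6,7,7,7,10,10,10,10,11,11,12,13,13,14,15,15,16,17,18]

Per-enzyme occurrences:
  CdoV GTACTTTC/2: at [112, 162, 209] ⇒ [114, 164, 211]
  JekIX CATAGT/5: at [103, 143, 194] ⇒ [108, 148, 199]
  EstIX CAGCGCAC/5: at [30, 52, 83, 125, 149, 171] ⇒ [35, 57, 88, 130, 154, 176]
  AzqI AATCCGTT/3: at [6, 17, 39, 61, 72, 95, 183, 201, 222] ⇒ [9, 20, 42, 64, 75, 98, 186, 204, 225]

All cut coordinates (distinct, sorted): [9, 20, 35, 42, 57, 64, 75, 88, 98, 108, 114, 130, 148, 154, 164, 176, 186, 199, 204, 211, 225]

Fragment lengths:
  9→20: 11 bp
  20→35: 15 bp
  35→42: 7 bp
  42→57: 15 bp
  57→64: 7 bp
  64→75: 11 bp
  75→88: 13 bp
  88→98: 10 bp
  98→108: 10 bp
  108→114: 6 bp
  114→130: 16 bp
  130→148: 18 bp
  148→154: 6 bp
  154→164: 10 bp
  164→176: 12 bp
  176→186: 10 bp
  186→199: 13 bp
  199→204: 5 bp
  204→211: 7 bp
  211→225: 14 bp
  225→9 (wrap): 233-225+9 = 17 bp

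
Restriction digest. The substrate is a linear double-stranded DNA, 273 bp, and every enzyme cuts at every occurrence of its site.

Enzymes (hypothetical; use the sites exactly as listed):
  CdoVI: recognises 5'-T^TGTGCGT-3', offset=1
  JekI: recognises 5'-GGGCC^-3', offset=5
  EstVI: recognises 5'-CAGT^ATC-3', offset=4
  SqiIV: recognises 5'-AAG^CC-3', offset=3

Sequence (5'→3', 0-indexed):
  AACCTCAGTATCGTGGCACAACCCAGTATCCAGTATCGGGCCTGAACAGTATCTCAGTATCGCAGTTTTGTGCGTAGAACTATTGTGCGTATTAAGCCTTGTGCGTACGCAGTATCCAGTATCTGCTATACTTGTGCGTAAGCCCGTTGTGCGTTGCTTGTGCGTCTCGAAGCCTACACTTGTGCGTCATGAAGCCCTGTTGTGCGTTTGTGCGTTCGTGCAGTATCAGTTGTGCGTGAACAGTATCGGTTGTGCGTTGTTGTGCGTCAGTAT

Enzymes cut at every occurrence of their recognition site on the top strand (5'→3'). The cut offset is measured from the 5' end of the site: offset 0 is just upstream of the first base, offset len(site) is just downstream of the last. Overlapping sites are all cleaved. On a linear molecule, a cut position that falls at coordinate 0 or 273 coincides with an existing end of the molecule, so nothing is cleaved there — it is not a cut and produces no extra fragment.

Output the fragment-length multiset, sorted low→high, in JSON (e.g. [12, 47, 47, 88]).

[3,5,6,6,6,7,7,8,8,8,8,8,9,10,10,10,11,12,13,13,14,14,14,14,15,16,18]

Per-enzyme occurrences:
  CdoVI (TTGTGCGT, off=1): starts [67, 82, 98, 131, 146, 157, 179, 199, 207, 229, 249, 259] → cuts [68, 83, 99, 132, 147, 158, 180, 200, 208, 230, 250, 260]
  JekI (GGGCC, off=5): starts [37] → cuts [42]
  EstVI (CAGTATC, off=4): starts [5, 23, 30, 46, 54, 109, 116, 220, 240] → cuts [9, 27, 34, 50, 58, 113, 120, 224, 244]
  SqiIV (AAGCC, off=3): starts [93, 139, 169, 191] → cuts [96, 142, 172, 194]

All cut coordinates (distinct, sorted): [9, 27, 34, 42, 50, 58, 68, 83, 96, 99, 113, 120, 132, 142, 147, 158, 172, 180, 194, 200, 208, 224, 230, 244, 250, 260]

Fragment lengths:
  [0,9): 9 bp
  [9,27): 18 bp
  [27,34): 7 bp
  [34,42): 8 bp
  [42,50): 8 bp
  [50,58): 8 bp
  [58,68): 10 bp
  [68,83): 15 bp
  [83,96): 13 bp
  [96,99): 3 bp
  [99,113): 14 bp
  [113,120): 7 bp
  [120,132): 12 bp
  [132,142): 10 bp
  [142,147): 5 bp
  [147,158): 11 bp
  [158,172): 14 bp
  [172,180): 8 bp
  [180,194): 14 bp
  [194,200): 6 bp
  [200,208): 8 bp
  [208,224): 16 bp
  [224,230): 6 bp
  [230,244): 14 bp
  [244,250): 6 bp
  [250,260): 10 bp
  [260,273): 13 bp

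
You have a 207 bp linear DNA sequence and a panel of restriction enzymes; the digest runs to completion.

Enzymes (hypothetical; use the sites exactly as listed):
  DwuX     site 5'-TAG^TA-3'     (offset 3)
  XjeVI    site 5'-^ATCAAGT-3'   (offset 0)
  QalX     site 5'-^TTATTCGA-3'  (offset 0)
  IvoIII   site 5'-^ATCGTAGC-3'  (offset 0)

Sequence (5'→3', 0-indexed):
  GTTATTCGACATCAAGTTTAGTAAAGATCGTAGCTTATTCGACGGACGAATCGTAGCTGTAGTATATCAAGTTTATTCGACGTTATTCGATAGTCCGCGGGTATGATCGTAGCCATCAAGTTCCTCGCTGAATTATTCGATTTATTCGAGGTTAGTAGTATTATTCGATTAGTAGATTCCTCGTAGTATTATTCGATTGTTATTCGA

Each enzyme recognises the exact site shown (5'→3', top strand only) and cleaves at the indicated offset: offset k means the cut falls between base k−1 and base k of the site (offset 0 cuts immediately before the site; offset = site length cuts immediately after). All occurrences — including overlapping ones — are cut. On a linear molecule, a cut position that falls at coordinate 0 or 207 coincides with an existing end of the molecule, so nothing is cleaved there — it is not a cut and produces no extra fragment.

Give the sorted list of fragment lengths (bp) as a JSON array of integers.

[1,2,2,3,3,5,7,8,8,9,9,9,10,11,11,12,13,14,14,15,18,23]

Scan for sites:
  DwuX (TAGTA, off=3): starts [18, 59, 152, 155, 169, 183] → cuts [21, 62, 155, 158, 172, 186]
  XjeVI (ATCAAGT, off=0): starts [10, 65, 114] → cuts [10, 65, 114]
  QalX (TTATTCGA, off=0): starts [1, 34, 72, 82, 132, 141, 160, 188, 199] → cuts [1, 34, 72, 82, 132, 141, 160, 188, 199]
  IvoIII (ATCGTAGC, off=0): starts [26, 49, 105] → cuts [26, 49, 105]

All cut coordinates (distinct, sorted): [1, 10, 21, 26, 34, 49, 62, 65, 72, 82, 105, 114, 132, 141, 155, 158, 160, 172, 186, 188, 199]

Fragments:
  [0,1): 1 bp
  [1,10): 9 bp
  [10,21): 11 bp
  [21,26): 5 bp
  [26,34): 8 bp
  [34,49): 15 bp
  [49,62): 13 bp
  [62,65): 3 bp
  [65,72): 7 bp
  [72,82): 10 bp
  [82,105): 23 bp
  [105,114): 9 bp
  [114,132): 18 bp
  [132,141): 9 bp
  [141,155): 14 bp
  [155,158): 3 bp
  [158,160): 2 bp
  [160,172): 12 bp
  [172,186): 14 bp
  [186,188): 2 bp
  [188,199): 11 bp
  [199,207): 8 bp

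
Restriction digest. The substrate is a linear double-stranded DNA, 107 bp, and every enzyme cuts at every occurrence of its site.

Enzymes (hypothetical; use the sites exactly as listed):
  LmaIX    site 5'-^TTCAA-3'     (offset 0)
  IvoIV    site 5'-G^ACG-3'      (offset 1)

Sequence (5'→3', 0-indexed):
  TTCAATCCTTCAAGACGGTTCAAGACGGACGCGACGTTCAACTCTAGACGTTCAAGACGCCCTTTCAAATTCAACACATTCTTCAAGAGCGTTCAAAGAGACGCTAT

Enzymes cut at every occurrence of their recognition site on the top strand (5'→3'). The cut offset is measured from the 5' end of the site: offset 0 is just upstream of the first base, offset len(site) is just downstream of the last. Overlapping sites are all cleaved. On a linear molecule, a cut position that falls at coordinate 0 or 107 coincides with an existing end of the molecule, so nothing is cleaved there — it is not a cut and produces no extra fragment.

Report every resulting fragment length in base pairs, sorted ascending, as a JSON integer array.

Scan for sites:
  LmaIX TTCAA/0: at [0, 8, 18, 36, 50, 63, 69, 81, 91] ⇒ [8, 18, 36, 50, 63, 69, 81, 91] (position 0 is a terminus of the linear molecule — no cut)
  IvoIV GACG/1: at [13, 23, 27, 32, 46, 55, 99] ⇒ [14, 24, 28, 33, 47, 56, 100]

Pooled cuts: [8, 14, 18, 24, 28, 33, 36, 47, 50, 56, 63, 69, 81, 91, 100]

Fragments:
  [0,8): 8 bp
  [8,14): 6 bp
  [14,18): 4 bp
  [18,24): 6 bp
  [24,28): 4 bp
  [28,33): 5 bp
  [33,36): 3 bp
  [36,47): 11 bp
  [47,50): 3 bp
  [50,56): 6 bp
  [56,63): 7 bp
  [63,69): 6 bp
  [69,81): 12 bp
  [81,91): 10 bp
  [91,100): 9 bp
  [100,107): 7 bp

[3,3,4,4,5,6,6,6,6,7,7,8,9,10,11,12]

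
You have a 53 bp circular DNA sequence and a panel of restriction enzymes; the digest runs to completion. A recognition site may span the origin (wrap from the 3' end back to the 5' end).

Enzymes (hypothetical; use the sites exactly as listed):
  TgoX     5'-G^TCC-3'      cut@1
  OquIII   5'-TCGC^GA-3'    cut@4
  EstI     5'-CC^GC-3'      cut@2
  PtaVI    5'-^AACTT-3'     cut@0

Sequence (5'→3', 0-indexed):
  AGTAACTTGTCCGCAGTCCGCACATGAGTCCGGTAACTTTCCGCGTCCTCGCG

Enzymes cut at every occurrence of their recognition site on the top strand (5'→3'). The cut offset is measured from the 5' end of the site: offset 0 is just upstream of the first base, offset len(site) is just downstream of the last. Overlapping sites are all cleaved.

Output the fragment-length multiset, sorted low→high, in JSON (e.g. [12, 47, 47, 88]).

Per-enzyme occurrences:
  TgoX GTCC/1: at [8, 15, 27, 44] ⇒ [9, 16, 28, 45]
  OquIII TCGCGA/4: at [48] ⇒ [52]
  EstI CCGC/2: at [10, 17, 40] ⇒ [12, 19, 42]
  PtaVI AACTT/0: at [3, 34] ⇒ [3, 34]

All cut coordinates (distinct, sorted): [3, 9, 12, 16, 19, 28, 34, 42, 45, 52]

Fragment lengths:
  3→9: 6 bp
  9→12: 3 bp
  12→16: 4 bp
  16→19: 3 bp
  19→28: 9 bp
  28→34: 6 bp
  34→42: 8 bp
  42→45: 3 bp
  45→52: 7 bp
  52→3 (wrap): 53-52+3 = 4 bp

[3,3,3,4,4,6,6,7,8,9]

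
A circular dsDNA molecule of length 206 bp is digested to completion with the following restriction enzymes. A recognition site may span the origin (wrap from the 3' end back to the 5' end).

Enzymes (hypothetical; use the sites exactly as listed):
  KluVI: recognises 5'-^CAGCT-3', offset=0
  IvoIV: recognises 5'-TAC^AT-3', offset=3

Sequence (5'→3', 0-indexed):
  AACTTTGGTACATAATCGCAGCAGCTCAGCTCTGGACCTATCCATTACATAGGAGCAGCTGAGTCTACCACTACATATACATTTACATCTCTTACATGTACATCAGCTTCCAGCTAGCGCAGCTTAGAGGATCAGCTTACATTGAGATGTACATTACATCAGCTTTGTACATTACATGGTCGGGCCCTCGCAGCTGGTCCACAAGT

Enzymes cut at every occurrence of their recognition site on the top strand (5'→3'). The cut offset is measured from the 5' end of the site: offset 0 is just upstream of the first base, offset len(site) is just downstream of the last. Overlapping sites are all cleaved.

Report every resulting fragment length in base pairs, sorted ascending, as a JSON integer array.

Per-enzyme occurrences:
  KluVI CAGCT/0: at [21, 26, 55, 103, 110, 119, 132, 159, 190] ⇒ [21, 26, 55, 103, 110, 119, 132, 159, 190]
  IvoIV TACAT/3: at [8, 45, 71, 77, 83, 92, 98, 137, 149, 154, 167, 172] ⇒ [11, 48, 74, 80, 86, 95, 101, 140, 152, 157, 170, 175]

Pooled cuts: [11, 21, 26, 48, 55, 74, 80, 86, 95, 101, 103, 110, 119, 132, 140, 152, 157, 159, 170, 175, 190]

Fragment lengths:
  11→21: 10 bp
  21→26: 5 bp
  26→48: 22 bp
  48→55: 7 bp
  55→74: 19 bp
  74→80: 6 bp
  80→86: 6 bp
  86→95: 9 bp
  95→101: 6 bp
  101→103: 2 bp
  103→110: 7 bp
  110→119: 9 bp
  119→132: 13 bp
  132→140: 8 bp
  140→152: 12 bp
  152→157: 5 bp
  157→159: 2 bp
  159→170: 11 bp
  170→175: 5 bp
  175→190: 15 bp
  190→11 (wrap): 206-190+11 = 27 bp

[2,2,5,5,5,6,6,6,7,7,8,9,9,10,11,12,13,15,19,22,27]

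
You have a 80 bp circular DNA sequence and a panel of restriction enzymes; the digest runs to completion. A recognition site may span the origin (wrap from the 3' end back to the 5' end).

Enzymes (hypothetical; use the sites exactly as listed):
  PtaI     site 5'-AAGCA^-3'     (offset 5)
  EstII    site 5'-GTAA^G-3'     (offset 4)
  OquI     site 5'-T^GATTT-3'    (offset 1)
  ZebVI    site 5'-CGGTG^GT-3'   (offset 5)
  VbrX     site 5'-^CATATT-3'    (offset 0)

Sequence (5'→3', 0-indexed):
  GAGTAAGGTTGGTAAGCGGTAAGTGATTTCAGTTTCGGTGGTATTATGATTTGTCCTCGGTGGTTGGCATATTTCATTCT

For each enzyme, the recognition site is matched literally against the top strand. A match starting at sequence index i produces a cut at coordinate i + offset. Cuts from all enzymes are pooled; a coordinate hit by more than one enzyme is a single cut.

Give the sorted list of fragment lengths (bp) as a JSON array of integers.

Site scan:
  PtaI (AAGCA, off=5): no sites
  EstII (GTAAG, off=4): starts [2, 11, 18] → cuts [6, 15, 22]
  OquI (TGATTT, off=1): starts [23, 46] → cuts [24, 47]
  ZebVI (CGGTGGT, off=5): starts [35, 57] → cuts [40, 62]
  VbrX (CATATT, off=0): starts [67] → cuts [67]

Pooled cuts: [6, 15, 22, 24, 40, 47, 62, 67]

Fragment lengths:
  6→15: 9 bp
  15→22: 7 bp
  22→24: 2 bp
  24→40: 16 bp
  40→47: 7 bp
  47→62: 15 bp
  62→67: 5 bp
  67→6 (wrap): 80-67+6 = 19 bp

[2,5,7,7,9,15,16,19]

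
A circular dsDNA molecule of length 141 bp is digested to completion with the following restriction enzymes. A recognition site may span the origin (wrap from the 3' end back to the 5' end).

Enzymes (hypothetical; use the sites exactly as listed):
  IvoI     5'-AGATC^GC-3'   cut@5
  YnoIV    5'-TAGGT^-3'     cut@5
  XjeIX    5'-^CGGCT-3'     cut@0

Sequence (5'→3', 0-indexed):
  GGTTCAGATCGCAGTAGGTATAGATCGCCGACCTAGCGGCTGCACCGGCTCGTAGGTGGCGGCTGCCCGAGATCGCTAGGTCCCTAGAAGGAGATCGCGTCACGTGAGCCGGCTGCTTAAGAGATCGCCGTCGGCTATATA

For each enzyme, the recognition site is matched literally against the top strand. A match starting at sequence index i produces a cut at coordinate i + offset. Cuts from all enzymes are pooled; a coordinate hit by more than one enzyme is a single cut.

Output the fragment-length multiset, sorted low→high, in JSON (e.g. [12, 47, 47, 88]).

[2,5,7,7,7,9,9,10,12,13,13,15,15,17]

Site scan:
  IvoI AGATCGC/5: at [5, 21, 69, 91, 121] ⇒ [10, 26, 74, 96, 126]
  YnoIV TAGGT/5: at [14, 52, 76, 139] ⇒ [3, 19, 57, 81]
  XjeIX CGGCT/0: at [36, 45, 59, 109, 131] ⇒ [36, 45, 59, 109, 131]

Pooled cuts: [3, 10, 19, 26, 36, 45, 57, 59, 74, 81, 96, 109, 126, 131]

Fragment lengths:
  3→10: 7 bp
  10→19: 9 bp
  19→26: 7 bp
  26→36: 10 bp
  36→45: 9 bp
  45→57: 12 bp
  57→59: 2 bp
  59→74: 15 bp
  74→81: 7 bp
  81→96: 15 bp
  96→109: 13 bp
  109→126: 17 bp
  126→131: 5 bp
  131→3 (wrap): 141-131+3 = 13 bp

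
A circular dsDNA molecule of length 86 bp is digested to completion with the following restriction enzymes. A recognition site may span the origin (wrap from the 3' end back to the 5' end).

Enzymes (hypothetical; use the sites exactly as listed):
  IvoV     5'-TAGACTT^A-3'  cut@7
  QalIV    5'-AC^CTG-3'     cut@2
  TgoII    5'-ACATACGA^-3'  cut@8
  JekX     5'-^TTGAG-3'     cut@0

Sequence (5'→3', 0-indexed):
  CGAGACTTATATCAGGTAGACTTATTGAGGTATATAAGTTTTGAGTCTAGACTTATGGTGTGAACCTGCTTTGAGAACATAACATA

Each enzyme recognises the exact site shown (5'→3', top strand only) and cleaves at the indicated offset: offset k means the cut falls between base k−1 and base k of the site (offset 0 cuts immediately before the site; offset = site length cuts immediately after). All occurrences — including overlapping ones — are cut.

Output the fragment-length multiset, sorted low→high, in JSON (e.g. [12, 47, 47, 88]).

Scan for sites:
  IvoV TAGACTTA/7: at [16, 47] ⇒ [23, 54]
  QalIV ACCTG/2: at [63] ⇒ [65]
  TgoII ACATACGA/8: at [81] ⇒ [3]
  JekX TTGAG/0: at [24, 40, 70] ⇒ [24, 40, 70]

Pooled cuts: [3, 23, 24, 40, 54, 65, 70]

Fragments:
  3→23: 20 bp
  23→24: 1 bp
  24→40: 16 bp
  40→54: 14 bp
  54→65: 11 bp
  65→70: 5 bp
  70→3 (wrap): 86-70+3 = 19 bp

[1,5,11,14,16,19,20]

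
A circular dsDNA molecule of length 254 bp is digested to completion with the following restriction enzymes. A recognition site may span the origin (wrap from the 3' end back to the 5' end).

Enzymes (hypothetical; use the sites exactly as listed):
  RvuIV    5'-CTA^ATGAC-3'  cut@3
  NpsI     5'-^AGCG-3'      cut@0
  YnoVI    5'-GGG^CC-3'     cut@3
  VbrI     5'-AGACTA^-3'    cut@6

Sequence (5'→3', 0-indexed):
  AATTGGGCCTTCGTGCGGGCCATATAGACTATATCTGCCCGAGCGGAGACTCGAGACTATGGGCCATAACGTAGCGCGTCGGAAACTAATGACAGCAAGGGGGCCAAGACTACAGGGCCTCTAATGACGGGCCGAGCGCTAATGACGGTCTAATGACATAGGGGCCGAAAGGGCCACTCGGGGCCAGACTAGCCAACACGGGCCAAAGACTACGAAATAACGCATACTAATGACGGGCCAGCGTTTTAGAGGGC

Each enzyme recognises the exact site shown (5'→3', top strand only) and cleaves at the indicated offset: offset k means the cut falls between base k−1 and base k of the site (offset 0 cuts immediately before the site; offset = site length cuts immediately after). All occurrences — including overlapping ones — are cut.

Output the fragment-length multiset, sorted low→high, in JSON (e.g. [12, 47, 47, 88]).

[2,3,4,5,6,7,8,8,8,9,9,9,10,10,10,11,11,12,12,12,15,16,17,18,22]

Per-enzyme occurrences:
  RvuIV CTAATGAC/3: at [85, 120, 138, 149, 226] ⇒ [88, 123, 141, 152, 229]
  NpsI AGCG/0: at [41, 72, 134, 239] ⇒ [41, 72, 134, 239]
  YnoVI GGGCC/3: at [4, 16, 60, 100, 114, 128, 161, 170, 180, 199, 234] ⇒ [7, 19, 63, 103, 117, 131, 164, 173, 183, 202, 237]
  VbrI AGACTA/6: at [25, 53, 106, 185, 206] ⇒ [31, 59, 112, 191, 212]

All cut coordinates (distinct, sorted): [7, 19, 31, 41, 59, 63, 72, 88, 103, 112, 117, 123, 131, 134, 141, 152, 164, 173, 183, 191, 202, 212, 229, 237, 239]

Fragment lengths:
  7→19: 12 bp
  19→31: 12 bp
  31→41: 10 bp
  41→59: 18 bp
  59→63: 4 bp
  63→72: 9 bp
  72→88: 16 bp
  88→103: 15 bp
  103→112: 9 bp
  112→117: 5 bp
  117→123: 6 bp
  123→131: 8 bp
  131→134: 3 bp
  134→141: 7 bp
  141→152: 11 bp
  152→164: 12 bp
  164→173: 9 bp
  173→183: 10 bp
  183→191: 8 bp
  191→202: 11 bp
  202→212: 10 bp
  212→229: 17 bp
  229→237: 8 bp
  237→239: 2 bp
  239→7 (wrap): 254-239+7 = 22 bp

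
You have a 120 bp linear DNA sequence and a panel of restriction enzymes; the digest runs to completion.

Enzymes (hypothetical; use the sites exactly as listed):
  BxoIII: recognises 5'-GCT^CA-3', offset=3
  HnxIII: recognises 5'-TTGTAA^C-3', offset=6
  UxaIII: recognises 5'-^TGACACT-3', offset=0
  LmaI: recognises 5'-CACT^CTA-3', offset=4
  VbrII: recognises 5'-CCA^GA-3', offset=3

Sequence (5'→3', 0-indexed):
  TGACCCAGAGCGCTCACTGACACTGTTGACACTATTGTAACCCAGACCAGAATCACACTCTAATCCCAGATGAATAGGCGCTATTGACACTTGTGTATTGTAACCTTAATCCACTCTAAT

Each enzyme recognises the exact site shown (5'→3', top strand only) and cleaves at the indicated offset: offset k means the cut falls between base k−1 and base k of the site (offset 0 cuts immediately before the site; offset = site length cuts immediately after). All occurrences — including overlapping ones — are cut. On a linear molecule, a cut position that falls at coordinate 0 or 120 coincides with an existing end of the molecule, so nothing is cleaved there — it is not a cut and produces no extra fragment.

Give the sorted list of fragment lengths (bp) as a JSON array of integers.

[3,4,5,5,7,7,9,9,10,12,14,16,19]

Site scan:
  BxoIII GCTCA/3: at [11] ⇒ [14]
  HnxIII TTGTAAC/6: at [34, 97] ⇒ [40, 103]
  UxaIII TGACACT/0: at [17, 26, 84] ⇒ [17, 26, 84]
  LmaI CACTCTA/4: at [55, 111] ⇒ [59, 115]
  VbrII CCAGA/3: at [4, 41, 46, 65] ⇒ [7, 44, 49, 68]

All cut coordinates (distinct, sorted): [7, 14, 17, 26, 40, 44, 49, 59, 68, 84, 103, 115]

Fragment lengths:
  [0,7): 7 bp
  [7,14): 7 bp
  [14,17): 3 bp
  [17,26): 9 bp
  [26,40): 14 bp
  [40,44): 4 bp
  [44,49): 5 bp
  [49,59): 10 bp
  [59,68): 9 bp
  [68,84): 16 bp
  [84,103): 19 bp
  [103,115): 12 bp
  [115,120): 5 bp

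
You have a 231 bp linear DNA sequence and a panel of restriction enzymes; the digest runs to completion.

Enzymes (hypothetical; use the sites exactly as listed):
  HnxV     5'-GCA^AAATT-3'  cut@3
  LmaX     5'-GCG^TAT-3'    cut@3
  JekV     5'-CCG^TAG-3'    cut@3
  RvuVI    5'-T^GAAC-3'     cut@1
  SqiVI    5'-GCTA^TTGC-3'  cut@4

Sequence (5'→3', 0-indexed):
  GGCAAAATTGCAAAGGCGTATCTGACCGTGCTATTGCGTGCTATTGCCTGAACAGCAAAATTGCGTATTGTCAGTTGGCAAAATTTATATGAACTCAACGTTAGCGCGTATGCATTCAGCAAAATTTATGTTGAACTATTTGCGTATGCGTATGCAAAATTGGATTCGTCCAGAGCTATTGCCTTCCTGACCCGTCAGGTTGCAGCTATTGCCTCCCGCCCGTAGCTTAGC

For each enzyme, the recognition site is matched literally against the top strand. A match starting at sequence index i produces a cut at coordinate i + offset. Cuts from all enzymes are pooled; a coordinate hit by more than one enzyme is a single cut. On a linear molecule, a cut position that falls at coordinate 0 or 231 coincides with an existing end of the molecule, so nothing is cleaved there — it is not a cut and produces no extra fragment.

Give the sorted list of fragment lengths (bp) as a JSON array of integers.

Per-enzyme occurrences:
  HnxV (GCAAAATT, off=3): starts [1, 54, 77, 118, 153] → cuts [4, 57, 80, 121, 156]
  LmaX (GCGTAT, off=3): starts [15, 62, 105, 141, 147] → cuts [18, 65, 108, 144, 150]
  JekV (CCGTAG, off=3): starts [219] → cuts [222]
  RvuVI (TGAAC, off=1): starts [48, 89, 131] → cuts [49, 90, 132]
  SqiVI (GCTATTGC, off=4): starts [29, 39, 174, 204] → cuts [33, 43, 178, 208]

Pooled cuts: [4, 18, 33, 43, 49, 57, 65, 80, 90, 108, 121, 132, 144, 150, 156, 178, 208, 222]

Fragment lengths:
  [0,4): 4 bp
  [4,18): 14 bp
  [18,33): 15 bp
  [33,43): 10 bp
  [43,49): 6 bp
  [49,57): 8 bp
  [57,65): 8 bp
  [65,80): 15 bp
  [80,90): 10 bp
  [90,108): 18 bp
  [108,121): 13 bp
  [121,132): 11 bp
  [132,144): 12 bp
  [144,150): 6 bp
  [150,156): 6 bp
  [156,178): 22 bp
  [178,208): 30 bp
  [208,222): 14 bp
  [222,231): 9 bp

[4,6,6,6,8,8,9,10,10,11,12,13,14,14,15,15,18,22,30]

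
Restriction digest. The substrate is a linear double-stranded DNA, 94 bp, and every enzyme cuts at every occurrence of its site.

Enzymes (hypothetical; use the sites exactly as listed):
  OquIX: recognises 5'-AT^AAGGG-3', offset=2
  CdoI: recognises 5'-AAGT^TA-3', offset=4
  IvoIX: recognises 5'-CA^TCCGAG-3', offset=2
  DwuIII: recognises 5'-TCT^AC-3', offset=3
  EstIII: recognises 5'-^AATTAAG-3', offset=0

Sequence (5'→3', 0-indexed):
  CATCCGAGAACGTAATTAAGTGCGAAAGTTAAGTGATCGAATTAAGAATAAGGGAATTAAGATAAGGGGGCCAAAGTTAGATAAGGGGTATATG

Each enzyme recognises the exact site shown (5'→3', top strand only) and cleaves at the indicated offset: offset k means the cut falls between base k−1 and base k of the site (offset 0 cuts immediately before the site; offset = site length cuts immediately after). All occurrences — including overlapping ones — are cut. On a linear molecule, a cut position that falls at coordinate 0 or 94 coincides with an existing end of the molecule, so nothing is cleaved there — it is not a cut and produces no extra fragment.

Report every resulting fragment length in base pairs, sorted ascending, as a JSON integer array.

[2,5,5,9,10,10,11,12,14,16]

Scan for sites:
  OquIX (ATAAGGG, off=2): starts [47, 61, 80] → cuts [49, 63, 82]
  CdoI (AAGTTA, off=4): starts [25, 73] → cuts [29, 77]
  IvoIX (CATCCGAG, off=2): starts [0] → cuts [2]
  DwuIII (TCTAC, off=3): no sites
  EstIII (AATTAAG, off=0): starts [13, 39, 54] → cuts [13, 39, 54]

All cut coordinates (distinct, sorted): [2, 13, 29, 39, 49, 54, 63, 77, 82]

Fragment lengths:
  [0,2): 2 bp
  [2,13): 11 bp
  [13,29): 16 bp
  [29,39): 10 bp
  [39,49): 10 bp
  [49,54): 5 bp
  [54,63): 9 bp
  [63,77): 14 bp
  [77,82): 5 bp
  [82,94): 12 bp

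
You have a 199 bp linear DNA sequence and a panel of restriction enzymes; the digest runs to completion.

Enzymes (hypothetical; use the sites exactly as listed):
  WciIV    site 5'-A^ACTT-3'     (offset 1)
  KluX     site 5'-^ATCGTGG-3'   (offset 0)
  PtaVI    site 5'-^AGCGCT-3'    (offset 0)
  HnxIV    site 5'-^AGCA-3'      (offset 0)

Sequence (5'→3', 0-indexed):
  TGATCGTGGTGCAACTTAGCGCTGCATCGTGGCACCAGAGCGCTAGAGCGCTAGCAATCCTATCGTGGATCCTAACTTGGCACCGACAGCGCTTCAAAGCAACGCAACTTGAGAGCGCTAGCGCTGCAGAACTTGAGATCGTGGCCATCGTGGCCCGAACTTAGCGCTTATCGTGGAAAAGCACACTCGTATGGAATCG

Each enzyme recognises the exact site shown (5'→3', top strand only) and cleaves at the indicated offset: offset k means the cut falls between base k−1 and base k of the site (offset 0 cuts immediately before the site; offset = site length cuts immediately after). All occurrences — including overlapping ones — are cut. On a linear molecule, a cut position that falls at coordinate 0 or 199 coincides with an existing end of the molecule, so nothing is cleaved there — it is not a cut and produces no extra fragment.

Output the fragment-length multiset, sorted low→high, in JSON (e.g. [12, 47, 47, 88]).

[2,4,4,6,6,7,7,7,8,8,9,9,9,10,10,11,11,12,13,13,13,20]

Scan for sites:
  WciIV AACTT/1: at [12, 73, 105, 129, 157] ⇒ [13, 74, 106, 130, 158]
  KluX ATCGTGG/0: at [2, 25, 61, 137, 146, 169] ⇒ [2, 25, 61, 137, 146, 169]
  PtaVI AGCGCT/0: at [17, 38, 46, 87, 113, 119, 162] ⇒ [17, 38, 46, 87, 113, 119, 162]
  HnxIV AGCA/0: at [52, 97, 179] ⇒ [52, 97, 179]

Pooled cuts: [2, 13, 17, 25, 38, 46, 52, 61, 74, 87, 97, 106, 113, 119, 130, 137, 146, 158, 162, 169, 179]

Fragment lengths:
  [0,2): 2 bp
  [2,13): 11 bp
  [13,17): 4 bp
  [17,25): 8 bp
  [25,38): 13 bp
  [38,46): 8 bp
  [46,52): 6 bp
  [52,61): 9 bp
  [61,74): 13 bp
  [74,87): 13 bp
  [87,97): 10 bp
  [97,106): 9 bp
  [106,113): 7 bp
  [113,119): 6 bp
  [119,130): 11 bp
  [130,137): 7 bp
  [137,146): 9 bp
  [146,158): 12 bp
  [158,162): 4 bp
  [162,169): 7 bp
  [169,179): 10 bp
  [179,199): 20 bp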